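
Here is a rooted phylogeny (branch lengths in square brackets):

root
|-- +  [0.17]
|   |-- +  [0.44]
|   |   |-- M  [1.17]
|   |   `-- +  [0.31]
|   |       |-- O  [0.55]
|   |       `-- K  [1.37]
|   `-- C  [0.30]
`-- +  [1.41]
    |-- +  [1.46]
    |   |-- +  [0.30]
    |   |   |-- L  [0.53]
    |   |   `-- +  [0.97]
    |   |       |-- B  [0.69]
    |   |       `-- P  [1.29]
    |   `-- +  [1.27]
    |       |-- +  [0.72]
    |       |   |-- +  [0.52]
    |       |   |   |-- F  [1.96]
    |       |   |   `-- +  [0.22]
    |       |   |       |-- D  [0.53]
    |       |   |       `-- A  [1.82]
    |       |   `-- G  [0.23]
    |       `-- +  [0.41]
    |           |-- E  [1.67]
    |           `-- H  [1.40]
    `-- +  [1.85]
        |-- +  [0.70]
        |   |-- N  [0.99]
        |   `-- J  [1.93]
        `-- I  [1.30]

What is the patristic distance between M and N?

6.73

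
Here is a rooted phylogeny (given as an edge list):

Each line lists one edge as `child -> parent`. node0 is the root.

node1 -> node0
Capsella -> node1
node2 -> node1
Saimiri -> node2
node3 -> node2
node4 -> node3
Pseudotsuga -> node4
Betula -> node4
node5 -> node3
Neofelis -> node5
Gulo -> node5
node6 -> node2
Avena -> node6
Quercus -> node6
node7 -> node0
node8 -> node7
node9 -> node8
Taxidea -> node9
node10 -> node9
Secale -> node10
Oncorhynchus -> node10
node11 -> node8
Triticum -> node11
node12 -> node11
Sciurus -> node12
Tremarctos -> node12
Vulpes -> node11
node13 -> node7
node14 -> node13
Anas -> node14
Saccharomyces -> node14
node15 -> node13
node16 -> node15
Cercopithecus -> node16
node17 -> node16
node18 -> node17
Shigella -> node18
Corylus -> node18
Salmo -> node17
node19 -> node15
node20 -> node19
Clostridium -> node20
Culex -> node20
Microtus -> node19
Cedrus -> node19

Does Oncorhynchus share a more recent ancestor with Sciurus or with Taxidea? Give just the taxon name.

The MRCA of Oncorhynchus and Taxidea subtends (Taxidea,(Secale,Oncorhynchus)) (3 taxa).
The MRCA of Oncorhynchus and Sciurus subtends ((Taxidea,(Secale,Oncorhynchus)),(Triticum,(Sciurus,Tremarctos),Vulpes)) (7 taxa).
The first is nested inside the second, so Oncorhynchus shares a more recent common ancestor with Taxidea.

Taxidea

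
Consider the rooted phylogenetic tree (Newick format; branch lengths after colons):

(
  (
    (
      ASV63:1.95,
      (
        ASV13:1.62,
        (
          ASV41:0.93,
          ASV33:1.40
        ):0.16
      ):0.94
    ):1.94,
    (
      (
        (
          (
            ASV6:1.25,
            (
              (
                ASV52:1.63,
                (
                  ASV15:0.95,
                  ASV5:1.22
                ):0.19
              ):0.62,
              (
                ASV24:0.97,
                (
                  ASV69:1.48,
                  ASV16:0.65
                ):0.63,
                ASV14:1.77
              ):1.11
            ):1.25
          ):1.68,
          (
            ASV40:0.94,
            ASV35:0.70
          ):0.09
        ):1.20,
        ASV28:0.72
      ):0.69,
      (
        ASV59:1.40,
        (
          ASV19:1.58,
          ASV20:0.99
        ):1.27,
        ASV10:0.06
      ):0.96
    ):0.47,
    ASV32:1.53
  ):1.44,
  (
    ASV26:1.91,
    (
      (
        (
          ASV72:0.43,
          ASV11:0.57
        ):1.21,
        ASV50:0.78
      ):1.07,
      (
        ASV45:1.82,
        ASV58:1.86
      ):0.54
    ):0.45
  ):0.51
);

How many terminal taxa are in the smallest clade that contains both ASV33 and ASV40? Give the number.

20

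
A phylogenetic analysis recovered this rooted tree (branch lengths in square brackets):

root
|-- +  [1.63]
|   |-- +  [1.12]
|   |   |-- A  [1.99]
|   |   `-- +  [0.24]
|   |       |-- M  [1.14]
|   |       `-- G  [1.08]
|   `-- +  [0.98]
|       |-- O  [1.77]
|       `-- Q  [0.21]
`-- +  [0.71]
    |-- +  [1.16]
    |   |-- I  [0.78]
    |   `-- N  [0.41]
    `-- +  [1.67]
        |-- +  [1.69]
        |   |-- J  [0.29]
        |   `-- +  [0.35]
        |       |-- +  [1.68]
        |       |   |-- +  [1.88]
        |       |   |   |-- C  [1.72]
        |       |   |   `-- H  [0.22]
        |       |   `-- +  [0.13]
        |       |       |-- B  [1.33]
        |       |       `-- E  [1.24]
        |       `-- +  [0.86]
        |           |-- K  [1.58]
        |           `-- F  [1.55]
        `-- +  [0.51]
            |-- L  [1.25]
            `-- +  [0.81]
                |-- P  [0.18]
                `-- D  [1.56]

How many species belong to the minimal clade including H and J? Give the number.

7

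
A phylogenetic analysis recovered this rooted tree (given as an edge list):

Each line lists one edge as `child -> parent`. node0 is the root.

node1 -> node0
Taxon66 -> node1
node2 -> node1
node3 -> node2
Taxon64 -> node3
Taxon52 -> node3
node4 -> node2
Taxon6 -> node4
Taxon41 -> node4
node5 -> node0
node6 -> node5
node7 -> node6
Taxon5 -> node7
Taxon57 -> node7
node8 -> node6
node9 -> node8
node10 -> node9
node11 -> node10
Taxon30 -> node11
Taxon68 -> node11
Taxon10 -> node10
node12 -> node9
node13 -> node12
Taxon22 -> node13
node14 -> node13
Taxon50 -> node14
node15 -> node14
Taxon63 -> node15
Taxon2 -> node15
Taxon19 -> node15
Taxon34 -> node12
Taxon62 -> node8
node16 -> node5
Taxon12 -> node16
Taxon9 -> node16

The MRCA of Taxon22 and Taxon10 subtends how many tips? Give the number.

9

The MRCA of Taxon22 and Taxon10 is the node subtending (((Taxon30,Taxon68),Taxon10),((Taxon22,(Taxon50,(Taxon63,Taxon2,Taxon19))),Taxon34)).
That clade contains 9 terminal taxa: Taxon10, Taxon19, Taxon2, Taxon22, Taxon30, Taxon34, Taxon50, Taxon63, Taxon68.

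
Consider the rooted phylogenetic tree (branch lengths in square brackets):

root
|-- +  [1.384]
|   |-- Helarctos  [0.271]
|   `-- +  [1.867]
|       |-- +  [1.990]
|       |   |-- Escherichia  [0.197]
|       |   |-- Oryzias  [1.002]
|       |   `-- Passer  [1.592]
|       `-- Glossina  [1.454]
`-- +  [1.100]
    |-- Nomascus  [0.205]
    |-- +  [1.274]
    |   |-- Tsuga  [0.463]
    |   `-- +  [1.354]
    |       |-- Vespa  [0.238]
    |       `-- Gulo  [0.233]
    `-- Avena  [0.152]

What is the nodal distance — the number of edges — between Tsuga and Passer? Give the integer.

The MRCA of Tsuga and Passer is the root of the tree.
From Tsuga up to that node: 3 branches. From Passer up to the same node: 4 branches. Total: 3 + 4 = 7.

7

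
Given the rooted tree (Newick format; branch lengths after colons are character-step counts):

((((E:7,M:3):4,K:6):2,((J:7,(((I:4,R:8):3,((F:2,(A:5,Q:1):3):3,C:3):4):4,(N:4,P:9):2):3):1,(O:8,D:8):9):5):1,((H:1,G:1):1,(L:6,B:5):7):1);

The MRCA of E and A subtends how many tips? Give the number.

14

The MRCA of E and A is the node subtending (((E,M),K),((J,(((I,R),((F,(A,Q)),C)),(N,P))),(O,D))).
That clade contains 14 terminal taxa: A, C, D, E, F, I, J, K, M, N, O, P, Q, R.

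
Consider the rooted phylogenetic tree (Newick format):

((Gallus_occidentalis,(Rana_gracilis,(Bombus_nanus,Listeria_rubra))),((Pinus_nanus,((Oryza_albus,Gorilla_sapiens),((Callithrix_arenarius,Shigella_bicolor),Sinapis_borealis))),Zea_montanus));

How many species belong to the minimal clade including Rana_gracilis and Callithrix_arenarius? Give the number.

11

The MRCA of Rana_gracilis and Callithrix_arenarius is the root, so the clade is the entire tree.
That clade contains 11 terminal taxa: Bombus_nanus, Callithrix_arenarius, Gallus_occidentalis, Gorilla_sapiens, Listeria_rubra, Oryza_albus, Pinus_nanus, Rana_gracilis, Shigella_bicolor, Sinapis_borealis, Zea_montanus.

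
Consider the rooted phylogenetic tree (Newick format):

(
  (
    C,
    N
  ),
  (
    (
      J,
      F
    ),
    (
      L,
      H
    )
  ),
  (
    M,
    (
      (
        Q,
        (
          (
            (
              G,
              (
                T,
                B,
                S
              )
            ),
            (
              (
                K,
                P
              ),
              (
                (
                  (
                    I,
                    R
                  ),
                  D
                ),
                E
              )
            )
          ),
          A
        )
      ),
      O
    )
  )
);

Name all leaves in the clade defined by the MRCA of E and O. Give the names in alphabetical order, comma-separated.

A, B, D, E, G, I, K, O, P, Q, R, S, T

Tracing E: it sits inside (((I,R),D),E).
Tracing O: it sits inside ((Q,(((G,(T,B,S)),((K,P),(((I,R),D),E))),A)),O).
The smallest clade enclosing both is ((Q,(((G,(T,B,S)),((K,P),(((I,R),D),E))),A)),O); the answer is its 13 terminal taxa in alphabetical order.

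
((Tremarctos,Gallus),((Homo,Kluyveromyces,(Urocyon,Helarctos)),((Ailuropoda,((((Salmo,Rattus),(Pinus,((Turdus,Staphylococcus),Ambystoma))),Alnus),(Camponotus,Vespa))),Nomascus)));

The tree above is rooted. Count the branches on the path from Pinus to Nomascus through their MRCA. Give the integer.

7

The MRCA of Pinus and Nomascus is the node subtending ((Ailuropoda,((((Salmo,Rattus),(Pinus,((Turdus,Staphylococcus),Ambystoma))),Alnus),(Camponotus,Vespa))),Nomascus).
From Pinus up to that node: 6 branches. From Nomascus up to the same node: 1 branch. Total: 6 + 1 = 7.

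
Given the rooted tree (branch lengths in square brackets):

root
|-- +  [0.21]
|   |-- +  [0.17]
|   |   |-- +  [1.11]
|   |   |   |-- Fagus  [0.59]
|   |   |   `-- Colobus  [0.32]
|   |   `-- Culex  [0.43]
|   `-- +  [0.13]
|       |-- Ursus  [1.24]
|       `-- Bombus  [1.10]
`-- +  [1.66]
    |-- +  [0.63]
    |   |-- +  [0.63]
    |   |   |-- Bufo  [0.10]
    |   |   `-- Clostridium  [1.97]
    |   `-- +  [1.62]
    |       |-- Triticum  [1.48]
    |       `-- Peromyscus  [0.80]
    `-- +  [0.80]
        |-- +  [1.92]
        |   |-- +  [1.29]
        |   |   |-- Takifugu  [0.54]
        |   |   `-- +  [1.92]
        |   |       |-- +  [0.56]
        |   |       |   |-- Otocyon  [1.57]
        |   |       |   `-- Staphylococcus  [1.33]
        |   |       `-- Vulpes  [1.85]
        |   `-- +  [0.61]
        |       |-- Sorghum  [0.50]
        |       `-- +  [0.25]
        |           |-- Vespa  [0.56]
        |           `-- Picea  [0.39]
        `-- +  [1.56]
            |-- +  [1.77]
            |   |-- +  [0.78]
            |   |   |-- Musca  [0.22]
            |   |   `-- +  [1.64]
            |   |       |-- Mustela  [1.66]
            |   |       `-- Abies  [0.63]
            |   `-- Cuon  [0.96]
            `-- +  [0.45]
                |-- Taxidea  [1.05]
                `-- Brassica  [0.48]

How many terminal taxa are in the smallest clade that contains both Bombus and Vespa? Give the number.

The MRCA of Bombus and Vespa is the root, so the clade is the entire tree.
That clade contains 22 terminal taxa: Abies, Bombus, Brassica, Bufo, Clostridium, Colobus, Culex, Cuon, Fagus, Musca, Mustela, Otocyon, Peromyscus, Picea, Sorghum, Staphylococcus, Takifugu, Taxidea, Triticum, Ursus, Vespa, Vulpes.

22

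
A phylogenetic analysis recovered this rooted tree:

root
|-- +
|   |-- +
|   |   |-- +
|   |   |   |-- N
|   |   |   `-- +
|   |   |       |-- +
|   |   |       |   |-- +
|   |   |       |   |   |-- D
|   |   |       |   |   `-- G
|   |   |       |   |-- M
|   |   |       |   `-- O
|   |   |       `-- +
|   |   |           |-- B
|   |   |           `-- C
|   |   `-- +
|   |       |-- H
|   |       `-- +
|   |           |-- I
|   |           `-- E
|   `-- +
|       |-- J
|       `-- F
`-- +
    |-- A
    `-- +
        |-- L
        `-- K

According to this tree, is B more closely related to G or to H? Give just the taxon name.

The MRCA of B and G subtends (((D,G),M,O),(B,C)) (6 taxa).
The MRCA of B and H subtends ((N,(((D,G),M,O),(B,C))),(H,(I,E))) (10 taxa).
The first is nested inside the second, so B shares a more recent common ancestor with G.

G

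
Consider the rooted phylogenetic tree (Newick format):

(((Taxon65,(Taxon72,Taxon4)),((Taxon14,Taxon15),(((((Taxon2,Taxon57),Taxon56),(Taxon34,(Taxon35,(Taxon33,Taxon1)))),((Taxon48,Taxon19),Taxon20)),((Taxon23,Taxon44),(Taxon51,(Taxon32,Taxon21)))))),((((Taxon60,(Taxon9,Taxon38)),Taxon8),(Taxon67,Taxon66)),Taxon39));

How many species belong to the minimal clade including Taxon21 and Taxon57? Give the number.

The MRCA of Taxon21 and Taxon57 is the node subtending (((((Taxon2,Taxon57),Taxon56),(Taxon34,(Taxon35,(Taxon33,Taxon1)))),((Taxon48,Taxon19),Taxon20)),((Taxon23,Taxon44),(Taxon51,(Taxon32,Taxon21)))).
That clade contains 15 terminal taxa: Taxon1, Taxon19, Taxon2, Taxon20, Taxon21, Taxon23, Taxon32, Taxon33, Taxon34, Taxon35, Taxon44, Taxon48, Taxon51, Taxon56, Taxon57.

15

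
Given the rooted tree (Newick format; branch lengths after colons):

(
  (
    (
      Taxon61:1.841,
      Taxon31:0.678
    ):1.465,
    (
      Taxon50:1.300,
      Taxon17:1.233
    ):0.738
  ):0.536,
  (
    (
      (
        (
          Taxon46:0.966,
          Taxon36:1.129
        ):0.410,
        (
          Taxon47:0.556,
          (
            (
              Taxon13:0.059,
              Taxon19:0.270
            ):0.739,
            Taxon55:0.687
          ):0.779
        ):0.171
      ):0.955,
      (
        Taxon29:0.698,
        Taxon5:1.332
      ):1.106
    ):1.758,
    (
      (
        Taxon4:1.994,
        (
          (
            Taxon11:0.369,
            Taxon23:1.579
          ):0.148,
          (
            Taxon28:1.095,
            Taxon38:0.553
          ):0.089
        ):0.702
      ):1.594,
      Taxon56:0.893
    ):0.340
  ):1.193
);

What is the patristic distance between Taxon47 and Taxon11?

6.593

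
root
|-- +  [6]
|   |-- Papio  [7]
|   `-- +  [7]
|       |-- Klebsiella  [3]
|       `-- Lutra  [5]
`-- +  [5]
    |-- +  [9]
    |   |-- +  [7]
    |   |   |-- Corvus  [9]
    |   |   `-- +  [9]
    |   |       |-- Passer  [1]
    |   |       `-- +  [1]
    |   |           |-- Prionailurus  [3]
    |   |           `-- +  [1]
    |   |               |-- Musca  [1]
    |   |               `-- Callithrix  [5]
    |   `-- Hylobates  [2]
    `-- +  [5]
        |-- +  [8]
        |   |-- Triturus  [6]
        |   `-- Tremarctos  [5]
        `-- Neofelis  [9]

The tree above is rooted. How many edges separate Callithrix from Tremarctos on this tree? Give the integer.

The MRCA of Callithrix and Tremarctos is the node subtending (((Corvus,(Passer,(Prionailurus,(Musca,Callithrix)))),Hylobates),((Triturus,Tremarctos),Neofelis)).
From Callithrix up to that node: 6 branches. From Tremarctos up to the same node: 3 branches. Total: 6 + 3 = 9.

9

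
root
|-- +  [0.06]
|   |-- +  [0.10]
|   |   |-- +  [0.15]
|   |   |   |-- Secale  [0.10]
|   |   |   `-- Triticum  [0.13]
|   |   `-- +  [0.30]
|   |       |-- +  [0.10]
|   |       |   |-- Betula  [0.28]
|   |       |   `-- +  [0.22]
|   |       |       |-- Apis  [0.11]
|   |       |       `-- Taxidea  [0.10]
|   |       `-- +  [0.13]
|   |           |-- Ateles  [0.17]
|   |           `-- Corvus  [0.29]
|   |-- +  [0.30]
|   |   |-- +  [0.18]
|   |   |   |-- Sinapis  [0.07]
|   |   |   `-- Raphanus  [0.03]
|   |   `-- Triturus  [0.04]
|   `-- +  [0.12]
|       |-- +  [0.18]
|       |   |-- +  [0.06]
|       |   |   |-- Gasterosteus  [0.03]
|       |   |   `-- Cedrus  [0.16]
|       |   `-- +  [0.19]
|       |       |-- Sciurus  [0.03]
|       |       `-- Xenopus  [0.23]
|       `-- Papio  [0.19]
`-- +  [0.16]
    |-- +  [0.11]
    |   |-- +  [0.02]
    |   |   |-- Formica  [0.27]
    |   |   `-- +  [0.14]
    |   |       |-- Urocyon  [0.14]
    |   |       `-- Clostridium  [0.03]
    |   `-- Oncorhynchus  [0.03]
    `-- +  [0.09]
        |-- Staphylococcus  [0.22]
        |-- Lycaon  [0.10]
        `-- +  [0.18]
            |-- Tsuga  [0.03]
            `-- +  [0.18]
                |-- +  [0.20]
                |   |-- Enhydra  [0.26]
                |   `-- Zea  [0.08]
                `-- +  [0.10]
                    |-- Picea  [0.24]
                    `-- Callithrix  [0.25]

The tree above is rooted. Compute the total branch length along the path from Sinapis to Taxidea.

The path runs Sinapis → … → MRCA → … → Taxidea; the MRCA is the node subtending (((Secale,Triticum),((Betula,(Apis,Taxidea)),(Ateles,Corvus))),((Sinapis,Raphanus),Triturus),(((Gasterosteus,Cedrus),(Sciurus,Xenopus)),Papio)).
Branch lengths along that path: 0.07 + 0.18 + 0.30 + 0.10 + 0.30 + 0.10 + 0.22 + 0.10 = 1.37.

1.37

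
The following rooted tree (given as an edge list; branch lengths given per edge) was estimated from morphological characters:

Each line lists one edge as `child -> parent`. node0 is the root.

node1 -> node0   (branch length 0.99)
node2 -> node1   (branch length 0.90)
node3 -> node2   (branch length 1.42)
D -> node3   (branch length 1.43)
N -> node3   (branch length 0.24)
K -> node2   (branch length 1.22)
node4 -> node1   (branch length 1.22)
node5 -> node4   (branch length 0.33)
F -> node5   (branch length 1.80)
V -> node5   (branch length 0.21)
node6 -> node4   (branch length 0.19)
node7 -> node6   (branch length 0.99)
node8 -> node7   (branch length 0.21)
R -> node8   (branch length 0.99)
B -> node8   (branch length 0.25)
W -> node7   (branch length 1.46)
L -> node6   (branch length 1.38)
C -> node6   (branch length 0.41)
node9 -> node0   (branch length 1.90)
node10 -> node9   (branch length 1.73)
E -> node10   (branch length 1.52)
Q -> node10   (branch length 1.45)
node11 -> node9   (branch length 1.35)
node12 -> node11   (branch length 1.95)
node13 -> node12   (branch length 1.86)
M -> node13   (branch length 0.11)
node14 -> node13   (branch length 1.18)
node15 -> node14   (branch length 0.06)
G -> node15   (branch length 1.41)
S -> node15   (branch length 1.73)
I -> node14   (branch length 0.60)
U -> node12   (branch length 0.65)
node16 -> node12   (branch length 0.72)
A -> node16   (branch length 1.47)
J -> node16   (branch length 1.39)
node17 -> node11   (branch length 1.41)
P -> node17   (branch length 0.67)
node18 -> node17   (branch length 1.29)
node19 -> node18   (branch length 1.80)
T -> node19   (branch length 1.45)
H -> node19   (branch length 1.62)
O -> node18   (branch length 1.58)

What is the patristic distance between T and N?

12.75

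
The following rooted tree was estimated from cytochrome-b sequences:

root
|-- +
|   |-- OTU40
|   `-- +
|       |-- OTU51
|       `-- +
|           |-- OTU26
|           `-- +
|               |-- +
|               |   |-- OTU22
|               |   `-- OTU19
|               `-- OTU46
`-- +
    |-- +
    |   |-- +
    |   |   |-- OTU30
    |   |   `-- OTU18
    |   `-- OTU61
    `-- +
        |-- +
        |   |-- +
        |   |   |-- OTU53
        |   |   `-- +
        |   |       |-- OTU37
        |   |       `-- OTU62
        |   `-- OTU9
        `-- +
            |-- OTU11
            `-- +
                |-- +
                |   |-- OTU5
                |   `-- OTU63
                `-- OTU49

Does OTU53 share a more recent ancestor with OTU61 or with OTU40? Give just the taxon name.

The MRCA of OTU53 and OTU61 subtends (((OTU30,OTU18),OTU61),(((OTU53,(OTU37,OTU62)),OTU9),(OTU11,((OTU5,OTU63),OTU49)))) (11 taxa).
The MRCA of OTU53 and OTU40 is the root, subtending the entire tree (17 taxa).
The first is nested inside the second, so OTU53 shares a more recent common ancestor with OTU61.

OTU61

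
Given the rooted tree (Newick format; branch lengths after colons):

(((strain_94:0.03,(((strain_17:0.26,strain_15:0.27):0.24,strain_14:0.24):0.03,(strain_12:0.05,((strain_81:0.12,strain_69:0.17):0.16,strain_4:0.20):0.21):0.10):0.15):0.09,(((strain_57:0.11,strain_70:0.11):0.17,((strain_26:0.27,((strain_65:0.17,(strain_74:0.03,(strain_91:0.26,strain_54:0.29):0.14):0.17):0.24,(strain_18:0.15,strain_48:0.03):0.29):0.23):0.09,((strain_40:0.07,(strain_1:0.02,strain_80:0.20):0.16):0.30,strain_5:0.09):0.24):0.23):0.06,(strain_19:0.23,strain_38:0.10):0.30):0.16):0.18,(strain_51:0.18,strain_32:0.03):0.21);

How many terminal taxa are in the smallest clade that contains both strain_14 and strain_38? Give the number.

23

The MRCA of strain_14 and strain_38 is the node subtending ((strain_94,(((strain_17,strain_15),strain_14),(strain_12,((strain_81,strain_69),strain_4)))),(((strain_57,strain_70),((strain_26,((strain_65,(strain_74,(strain_91,strain_54))),(strain_18,strain_48))),((strain_40,(strain_1,strain_80)),strain_5))),(strain_19,strain_38))).
That clade contains 23 terminal taxa: strain_1, strain_12, strain_14, strain_15, strain_17, strain_18, strain_19, strain_26, strain_38, strain_4, strain_40, strain_48, strain_5, strain_54, strain_57, strain_65, strain_69, strain_70, strain_74, strain_80, strain_81, strain_91, strain_94.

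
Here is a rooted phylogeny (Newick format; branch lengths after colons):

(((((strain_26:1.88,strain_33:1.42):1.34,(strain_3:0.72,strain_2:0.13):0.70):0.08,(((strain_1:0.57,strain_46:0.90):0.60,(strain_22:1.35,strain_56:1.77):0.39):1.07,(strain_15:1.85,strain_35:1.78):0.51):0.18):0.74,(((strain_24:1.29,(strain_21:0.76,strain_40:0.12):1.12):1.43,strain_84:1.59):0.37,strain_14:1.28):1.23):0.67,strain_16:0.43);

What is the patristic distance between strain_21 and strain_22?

8.64

The path runs strain_21 → … → MRCA → … → strain_22; the MRCA is the node subtending ((((strain_26,strain_33),(strain_3,strain_2)),(((strain_1,strain_46),(strain_22,strain_56)),(strain_15,strain_35))),(((strain_24,(strain_21,strain_40)),strain_84),strain_14)).
Branch lengths along that path: 0.76 + 1.12 + 1.43 + 0.37 + 1.23 + 0.74 + 0.18 + 1.07 + 0.39 + 1.35 = 8.64.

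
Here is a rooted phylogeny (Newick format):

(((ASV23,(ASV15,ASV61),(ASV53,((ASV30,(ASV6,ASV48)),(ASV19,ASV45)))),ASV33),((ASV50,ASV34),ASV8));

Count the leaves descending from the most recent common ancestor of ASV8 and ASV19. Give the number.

13

The MRCA of ASV8 and ASV19 is the root, so the clade is the entire tree.
That clade contains 13 terminal taxa: ASV15, ASV19, ASV23, ASV30, ASV33, ASV34, ASV45, ASV48, ASV50, ASV53, ASV6, ASV61, ASV8.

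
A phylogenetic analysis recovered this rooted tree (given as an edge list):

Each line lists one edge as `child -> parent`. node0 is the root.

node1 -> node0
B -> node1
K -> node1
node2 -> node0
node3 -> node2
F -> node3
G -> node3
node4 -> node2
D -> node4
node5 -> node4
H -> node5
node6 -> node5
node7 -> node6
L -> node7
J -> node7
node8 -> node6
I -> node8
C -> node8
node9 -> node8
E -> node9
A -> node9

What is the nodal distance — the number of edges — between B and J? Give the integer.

The MRCA of B and J is the root of the tree.
From B up to that node: 2 branches. From J up to the same node: 6 branches. Total: 2 + 6 = 8.

8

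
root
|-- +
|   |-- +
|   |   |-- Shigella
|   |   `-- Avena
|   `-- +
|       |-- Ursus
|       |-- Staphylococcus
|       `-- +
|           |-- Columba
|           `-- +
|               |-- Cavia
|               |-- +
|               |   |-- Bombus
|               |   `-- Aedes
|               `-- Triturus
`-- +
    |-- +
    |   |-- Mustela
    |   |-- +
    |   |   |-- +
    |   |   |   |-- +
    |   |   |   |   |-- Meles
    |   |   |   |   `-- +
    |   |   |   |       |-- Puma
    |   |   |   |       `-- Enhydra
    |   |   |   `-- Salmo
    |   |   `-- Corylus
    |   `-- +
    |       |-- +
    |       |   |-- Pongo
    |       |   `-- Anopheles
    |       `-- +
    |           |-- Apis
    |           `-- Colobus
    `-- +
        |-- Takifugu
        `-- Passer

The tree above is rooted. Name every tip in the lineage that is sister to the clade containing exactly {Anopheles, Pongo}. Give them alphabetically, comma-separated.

Apis, Colobus

The clade containing exactly {Anopheles, Pongo} attaches to the tree at the node subtending ((Pongo,Anopheles),(Apis,Colobus)).
The other lineage descending from that same node — the sister group — is (Apis,Colobus); its 2 tips in alphabetical order are the answer.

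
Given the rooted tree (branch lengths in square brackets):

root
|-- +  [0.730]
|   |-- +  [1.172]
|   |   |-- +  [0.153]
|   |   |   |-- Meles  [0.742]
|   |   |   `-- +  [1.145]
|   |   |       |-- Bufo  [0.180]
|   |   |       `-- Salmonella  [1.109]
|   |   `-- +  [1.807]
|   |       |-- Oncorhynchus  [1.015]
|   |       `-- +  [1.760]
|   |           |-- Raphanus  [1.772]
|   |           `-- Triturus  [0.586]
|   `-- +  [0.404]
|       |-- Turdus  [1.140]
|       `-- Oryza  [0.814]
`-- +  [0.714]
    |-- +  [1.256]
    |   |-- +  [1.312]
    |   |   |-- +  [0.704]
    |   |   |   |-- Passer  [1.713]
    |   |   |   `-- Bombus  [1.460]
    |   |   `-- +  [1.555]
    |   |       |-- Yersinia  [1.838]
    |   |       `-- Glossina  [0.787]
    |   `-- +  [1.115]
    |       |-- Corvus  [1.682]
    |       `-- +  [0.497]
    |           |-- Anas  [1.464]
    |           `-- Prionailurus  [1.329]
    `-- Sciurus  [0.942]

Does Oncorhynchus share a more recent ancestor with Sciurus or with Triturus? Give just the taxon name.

Triturus

The MRCA of Oncorhynchus and Triturus subtends (Oncorhynchus,(Raphanus,Triturus)) (3 taxa).
The MRCA of Oncorhynchus and Sciurus is the root, subtending the entire tree (16 taxa).
The first is nested inside the second, so Oncorhynchus shares a more recent common ancestor with Triturus.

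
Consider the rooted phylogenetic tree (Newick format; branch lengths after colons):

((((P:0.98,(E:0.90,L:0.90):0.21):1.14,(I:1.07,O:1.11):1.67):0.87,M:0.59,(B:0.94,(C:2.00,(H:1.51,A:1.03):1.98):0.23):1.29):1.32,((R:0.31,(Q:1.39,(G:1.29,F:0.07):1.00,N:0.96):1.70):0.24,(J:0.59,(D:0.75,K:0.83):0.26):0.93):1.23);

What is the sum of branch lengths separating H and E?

The path runs H → … → MRCA → … → E; the MRCA is the node subtending (((P,(E,L)),(I,O)),M,(B,(C,(H,A)))).
Branch lengths along that path: 1.51 + 1.98 + 0.23 + 1.29 + 0.87 + 1.14 + 0.21 + 0.90 = 8.13.

8.13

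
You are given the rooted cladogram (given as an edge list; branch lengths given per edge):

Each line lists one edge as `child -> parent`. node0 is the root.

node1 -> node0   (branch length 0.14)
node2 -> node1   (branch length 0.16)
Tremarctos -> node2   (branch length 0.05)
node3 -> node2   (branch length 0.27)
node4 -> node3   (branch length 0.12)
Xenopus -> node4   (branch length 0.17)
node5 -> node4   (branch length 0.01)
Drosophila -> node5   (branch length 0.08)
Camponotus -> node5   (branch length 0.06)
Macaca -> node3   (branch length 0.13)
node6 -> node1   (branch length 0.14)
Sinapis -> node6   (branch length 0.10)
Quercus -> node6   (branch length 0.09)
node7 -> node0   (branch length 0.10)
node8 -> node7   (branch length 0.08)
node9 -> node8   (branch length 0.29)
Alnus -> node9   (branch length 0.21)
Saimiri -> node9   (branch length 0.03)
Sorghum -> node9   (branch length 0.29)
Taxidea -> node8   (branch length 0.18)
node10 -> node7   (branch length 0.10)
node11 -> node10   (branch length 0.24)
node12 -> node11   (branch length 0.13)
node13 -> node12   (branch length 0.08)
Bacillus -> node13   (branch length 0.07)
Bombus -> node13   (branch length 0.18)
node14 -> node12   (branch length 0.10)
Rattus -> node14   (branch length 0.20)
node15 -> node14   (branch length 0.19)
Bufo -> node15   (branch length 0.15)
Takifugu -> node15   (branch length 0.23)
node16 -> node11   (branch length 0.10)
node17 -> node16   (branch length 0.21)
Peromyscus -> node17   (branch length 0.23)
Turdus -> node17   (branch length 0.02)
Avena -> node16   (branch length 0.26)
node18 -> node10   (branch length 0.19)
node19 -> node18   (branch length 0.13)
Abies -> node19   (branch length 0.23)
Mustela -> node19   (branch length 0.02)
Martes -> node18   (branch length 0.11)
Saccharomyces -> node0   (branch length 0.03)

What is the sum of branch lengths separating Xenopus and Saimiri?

The path runs Xenopus → … → MRCA → … → Saimiri; the MRCA is the root of the tree.
Branch lengths along that path: 0.17 + 0.12 + 0.27 + 0.16 + 0.14 + 0.10 + 0.08 + 0.29 + 0.03 = 1.36.

1.36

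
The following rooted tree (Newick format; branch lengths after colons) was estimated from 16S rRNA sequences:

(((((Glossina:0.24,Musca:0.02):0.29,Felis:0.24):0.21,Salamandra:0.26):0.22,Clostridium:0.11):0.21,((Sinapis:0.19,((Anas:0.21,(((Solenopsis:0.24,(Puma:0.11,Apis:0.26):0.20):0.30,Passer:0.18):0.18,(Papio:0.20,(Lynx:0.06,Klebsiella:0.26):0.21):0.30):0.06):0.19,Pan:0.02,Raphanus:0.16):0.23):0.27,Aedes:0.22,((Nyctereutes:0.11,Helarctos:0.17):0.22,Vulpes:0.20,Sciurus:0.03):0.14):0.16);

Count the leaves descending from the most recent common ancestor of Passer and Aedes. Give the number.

The MRCA of Passer and Aedes is the node subtending ((Sinapis,((Anas,(((Solenopsis,(Puma,Apis)),Passer),(Papio,(Lynx,Klebsiella)))),Pan,Raphanus)),Aedes,((Nyctereutes,Helarctos),Vulpes,Sciurus)).
That clade contains 16 terminal taxa: Aedes, Anas, Apis, Helarctos, Klebsiella, Lynx, Nyctereutes, Pan, Papio, Passer, Puma, Raphanus, Sciurus, Sinapis, Solenopsis, Vulpes.

16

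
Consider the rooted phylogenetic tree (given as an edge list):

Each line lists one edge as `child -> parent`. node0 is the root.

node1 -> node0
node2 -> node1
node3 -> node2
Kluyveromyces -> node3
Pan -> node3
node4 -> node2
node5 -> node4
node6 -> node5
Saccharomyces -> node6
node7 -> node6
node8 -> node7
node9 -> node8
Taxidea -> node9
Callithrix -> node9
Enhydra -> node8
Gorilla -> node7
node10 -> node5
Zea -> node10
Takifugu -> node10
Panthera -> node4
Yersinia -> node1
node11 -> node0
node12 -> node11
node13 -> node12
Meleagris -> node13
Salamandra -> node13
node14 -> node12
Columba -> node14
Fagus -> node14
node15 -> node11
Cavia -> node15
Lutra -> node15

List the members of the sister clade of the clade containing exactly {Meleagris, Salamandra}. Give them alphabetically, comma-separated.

The clade containing exactly {Meleagris, Salamandra} attaches to the tree at the node subtending ((Meleagris,Salamandra),(Columba,Fagus)).
The other lineage descending from that same node — the sister group — is (Columba,Fagus); its 2 tips in alphabetical order are the answer.

Columba, Fagus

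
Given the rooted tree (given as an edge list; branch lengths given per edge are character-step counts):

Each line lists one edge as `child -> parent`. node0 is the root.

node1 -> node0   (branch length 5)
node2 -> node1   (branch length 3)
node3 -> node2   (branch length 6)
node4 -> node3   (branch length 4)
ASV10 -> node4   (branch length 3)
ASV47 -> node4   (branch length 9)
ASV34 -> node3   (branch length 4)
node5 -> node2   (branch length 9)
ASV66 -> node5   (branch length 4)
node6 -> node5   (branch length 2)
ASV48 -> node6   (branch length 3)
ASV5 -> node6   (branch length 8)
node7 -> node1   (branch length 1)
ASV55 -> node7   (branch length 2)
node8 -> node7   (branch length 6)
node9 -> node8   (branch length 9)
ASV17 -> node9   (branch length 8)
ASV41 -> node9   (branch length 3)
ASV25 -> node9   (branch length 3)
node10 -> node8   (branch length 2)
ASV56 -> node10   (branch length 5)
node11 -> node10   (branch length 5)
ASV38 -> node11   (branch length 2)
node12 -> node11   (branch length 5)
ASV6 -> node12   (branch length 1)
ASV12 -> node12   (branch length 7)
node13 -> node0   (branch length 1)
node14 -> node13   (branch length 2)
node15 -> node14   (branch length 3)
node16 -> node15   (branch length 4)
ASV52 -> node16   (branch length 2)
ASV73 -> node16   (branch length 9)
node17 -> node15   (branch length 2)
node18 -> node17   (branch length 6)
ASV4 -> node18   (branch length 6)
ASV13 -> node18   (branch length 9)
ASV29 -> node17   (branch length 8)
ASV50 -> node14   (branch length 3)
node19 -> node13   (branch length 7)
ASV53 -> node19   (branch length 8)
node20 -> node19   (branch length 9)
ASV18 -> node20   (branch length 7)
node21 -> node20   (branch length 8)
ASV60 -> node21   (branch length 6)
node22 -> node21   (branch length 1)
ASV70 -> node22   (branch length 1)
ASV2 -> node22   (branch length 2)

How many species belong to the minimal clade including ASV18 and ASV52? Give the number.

11

The MRCA of ASV18 and ASV52 is the node subtending ((((ASV52,ASV73),((ASV4,ASV13),ASV29)),ASV50),(ASV53,(ASV18,(ASV60,(ASV70,ASV2))))).
That clade contains 11 terminal taxa: ASV13, ASV18, ASV2, ASV29, ASV4, ASV50, ASV52, ASV53, ASV60, ASV70, ASV73.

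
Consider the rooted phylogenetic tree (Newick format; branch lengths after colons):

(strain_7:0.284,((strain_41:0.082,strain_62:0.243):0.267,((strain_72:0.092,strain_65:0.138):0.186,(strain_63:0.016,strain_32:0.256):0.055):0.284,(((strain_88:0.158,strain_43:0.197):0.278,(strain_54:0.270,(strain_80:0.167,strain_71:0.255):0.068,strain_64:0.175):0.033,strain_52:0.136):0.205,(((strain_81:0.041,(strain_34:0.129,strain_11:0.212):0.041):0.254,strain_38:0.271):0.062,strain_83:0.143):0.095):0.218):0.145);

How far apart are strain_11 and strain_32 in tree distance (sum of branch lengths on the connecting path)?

The path runs strain_11 → … → MRCA → … → strain_32; the MRCA is the node subtending ((strain_41,strain_62),((strain_72,strain_65),(strain_63,strain_32)),(((strain_88,strain_43),(strain_54,(strain_80,strain_71),strain_64),strain_52),(((strain_81,(strain_34,strain_11)),strain_38),strain_83))).
Branch lengths along that path: 0.212 + 0.041 + 0.254 + 0.062 + 0.095 + 0.218 + 0.284 + 0.055 + 0.256 = 1.477.

1.477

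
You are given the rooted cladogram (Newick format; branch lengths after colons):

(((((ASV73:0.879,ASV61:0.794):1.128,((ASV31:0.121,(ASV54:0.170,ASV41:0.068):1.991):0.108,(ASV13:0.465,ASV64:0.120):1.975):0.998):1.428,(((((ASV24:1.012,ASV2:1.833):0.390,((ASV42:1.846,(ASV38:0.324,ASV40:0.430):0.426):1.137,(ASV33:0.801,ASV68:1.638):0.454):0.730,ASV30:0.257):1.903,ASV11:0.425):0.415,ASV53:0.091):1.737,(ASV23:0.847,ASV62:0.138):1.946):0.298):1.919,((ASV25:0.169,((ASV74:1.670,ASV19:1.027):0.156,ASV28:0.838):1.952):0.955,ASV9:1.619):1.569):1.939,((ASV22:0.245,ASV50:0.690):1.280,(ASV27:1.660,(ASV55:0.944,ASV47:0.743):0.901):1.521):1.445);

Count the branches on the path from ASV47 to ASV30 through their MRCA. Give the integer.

11

The MRCA of ASV47 and ASV30 is the root of the tree.
From ASV47 up to that node: 4 branches. From ASV30 up to the same node: 7 branches. Total: 4 + 7 = 11.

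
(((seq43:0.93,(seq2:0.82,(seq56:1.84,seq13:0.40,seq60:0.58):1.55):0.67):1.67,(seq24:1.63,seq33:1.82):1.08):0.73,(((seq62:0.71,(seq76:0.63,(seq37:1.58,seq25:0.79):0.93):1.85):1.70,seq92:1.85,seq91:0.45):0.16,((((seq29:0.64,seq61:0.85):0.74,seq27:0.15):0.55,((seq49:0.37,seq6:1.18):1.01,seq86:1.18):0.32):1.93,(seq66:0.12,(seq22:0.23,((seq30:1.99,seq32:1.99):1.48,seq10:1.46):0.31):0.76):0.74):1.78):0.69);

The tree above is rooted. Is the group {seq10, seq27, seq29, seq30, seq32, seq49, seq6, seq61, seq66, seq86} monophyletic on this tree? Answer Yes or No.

No

The MRCA of the listed taxa subtends ((((seq29,seq61),seq27),((seq49,seq6),seq86)),(seq66,(seq22,((seq30,seq32),seq10)))).
That clade also contains seq22, which is not in the proposed group, so the group is not monophyletic.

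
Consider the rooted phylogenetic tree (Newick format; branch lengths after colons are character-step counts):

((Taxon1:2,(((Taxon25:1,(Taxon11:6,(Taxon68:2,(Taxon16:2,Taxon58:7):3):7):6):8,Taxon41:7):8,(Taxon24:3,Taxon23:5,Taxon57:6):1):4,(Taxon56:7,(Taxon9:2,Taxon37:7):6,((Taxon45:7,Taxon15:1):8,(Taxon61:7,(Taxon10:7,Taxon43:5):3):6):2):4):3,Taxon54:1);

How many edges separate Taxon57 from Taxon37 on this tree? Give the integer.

6

The MRCA of Taxon57 and Taxon37 is the node subtending (Taxon1,(((Taxon25,(Taxon11,(Taxon68,(Taxon16,Taxon58)))),Taxon41),(Taxon24,Taxon23,Taxon57)),(Taxon56,(Taxon9,Taxon37),((Taxon45,Taxon15),(Taxon61,(Taxon10,Taxon43))))).
From Taxon57 up to that node: 3 branches. From Taxon37 up to the same node: 3 branches. Total: 3 + 3 = 6.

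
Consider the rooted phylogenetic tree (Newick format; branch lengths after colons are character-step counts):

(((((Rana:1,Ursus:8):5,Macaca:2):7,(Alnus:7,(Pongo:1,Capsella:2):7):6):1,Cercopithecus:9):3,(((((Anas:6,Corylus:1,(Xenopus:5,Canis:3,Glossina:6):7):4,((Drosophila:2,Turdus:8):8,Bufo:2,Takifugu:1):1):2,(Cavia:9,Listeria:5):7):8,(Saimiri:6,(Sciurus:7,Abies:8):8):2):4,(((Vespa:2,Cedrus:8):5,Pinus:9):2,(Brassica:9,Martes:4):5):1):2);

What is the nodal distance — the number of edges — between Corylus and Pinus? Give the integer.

8

The MRCA of Corylus and Pinus is the node subtending (((((Anas,Corylus,(Xenopus,Canis,Glossina)),((Drosophila,Turdus),Bufo,Takifugu)),(Cavia,Listeria)),(Saimiri,(Sciurus,Abies))),(((Vespa,Cedrus),Pinus),(Brassica,Martes))).
From Corylus up to that node: 5 branches. From Pinus up to the same node: 3 branches. Total: 5 + 3 = 8.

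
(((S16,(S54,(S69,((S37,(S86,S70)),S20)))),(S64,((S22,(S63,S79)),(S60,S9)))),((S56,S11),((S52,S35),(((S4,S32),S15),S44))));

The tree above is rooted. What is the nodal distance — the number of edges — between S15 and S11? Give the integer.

6

The MRCA of S15 and S11 is the node subtending ((S56,S11),((S52,S35),(((S4,S32),S15),S44))).
From S15 up to that node: 4 branches. From S11 up to the same node: 2 branches. Total: 4 + 2 = 6.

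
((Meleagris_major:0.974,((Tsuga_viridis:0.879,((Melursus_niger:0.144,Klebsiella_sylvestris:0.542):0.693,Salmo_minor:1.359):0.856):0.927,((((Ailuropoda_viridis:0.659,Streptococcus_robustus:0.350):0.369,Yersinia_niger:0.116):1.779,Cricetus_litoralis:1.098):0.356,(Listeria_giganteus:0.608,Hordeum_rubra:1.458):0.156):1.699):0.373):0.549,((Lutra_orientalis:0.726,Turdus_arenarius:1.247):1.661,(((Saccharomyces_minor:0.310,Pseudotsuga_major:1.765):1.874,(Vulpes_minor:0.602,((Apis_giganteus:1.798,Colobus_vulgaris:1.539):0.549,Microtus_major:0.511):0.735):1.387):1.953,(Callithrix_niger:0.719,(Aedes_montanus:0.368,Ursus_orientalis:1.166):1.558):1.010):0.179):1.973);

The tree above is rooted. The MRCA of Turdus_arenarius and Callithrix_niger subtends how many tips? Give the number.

11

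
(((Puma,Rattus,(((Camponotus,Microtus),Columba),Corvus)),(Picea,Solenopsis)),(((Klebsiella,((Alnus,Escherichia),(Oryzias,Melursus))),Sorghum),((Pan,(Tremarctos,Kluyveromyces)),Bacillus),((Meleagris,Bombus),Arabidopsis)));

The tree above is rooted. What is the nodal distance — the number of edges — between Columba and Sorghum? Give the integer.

8

The MRCA of Columba and Sorghum is the root of the tree.
From Columba up to that node: 5 branches. From Sorghum up to the same node: 3 branches. Total: 5 + 3 = 8.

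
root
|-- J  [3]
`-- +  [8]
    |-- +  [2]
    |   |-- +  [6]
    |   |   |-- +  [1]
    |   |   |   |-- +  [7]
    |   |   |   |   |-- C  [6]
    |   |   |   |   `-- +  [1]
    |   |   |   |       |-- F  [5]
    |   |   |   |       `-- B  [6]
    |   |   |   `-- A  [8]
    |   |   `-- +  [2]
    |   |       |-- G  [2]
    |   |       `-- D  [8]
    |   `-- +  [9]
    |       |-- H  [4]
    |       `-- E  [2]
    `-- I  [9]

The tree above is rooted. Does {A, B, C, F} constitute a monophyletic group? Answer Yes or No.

Yes

The most recent common ancestor of these taxa subtends ((C,(F,B)),A).
That clade has exactly 4 tips — every listed taxon and nothing else — so the group is monophyletic.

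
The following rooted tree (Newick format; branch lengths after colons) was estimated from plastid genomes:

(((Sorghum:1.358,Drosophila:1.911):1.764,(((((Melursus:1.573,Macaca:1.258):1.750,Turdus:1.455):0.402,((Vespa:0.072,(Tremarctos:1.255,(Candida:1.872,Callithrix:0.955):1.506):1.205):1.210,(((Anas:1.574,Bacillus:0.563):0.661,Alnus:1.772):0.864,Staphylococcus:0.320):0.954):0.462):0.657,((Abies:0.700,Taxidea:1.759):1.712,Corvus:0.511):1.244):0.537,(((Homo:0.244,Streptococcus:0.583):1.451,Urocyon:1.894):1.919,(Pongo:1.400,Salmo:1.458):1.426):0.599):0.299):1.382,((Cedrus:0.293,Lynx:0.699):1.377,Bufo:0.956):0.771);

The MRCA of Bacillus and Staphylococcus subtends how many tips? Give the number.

4

The MRCA of Bacillus and Staphylococcus is the node subtending (((Anas,Bacillus),Alnus),Staphylococcus).
That clade contains 4 terminal taxa: Alnus, Anas, Bacillus, Staphylococcus.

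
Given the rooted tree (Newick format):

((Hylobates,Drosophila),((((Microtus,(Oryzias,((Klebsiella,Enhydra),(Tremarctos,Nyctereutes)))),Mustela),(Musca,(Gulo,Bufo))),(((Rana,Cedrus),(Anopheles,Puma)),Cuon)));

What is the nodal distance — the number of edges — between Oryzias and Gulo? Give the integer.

7

The MRCA of Oryzias and Gulo is the node subtending (((Microtus,(Oryzias,((Klebsiella,Enhydra),(Tremarctos,Nyctereutes)))),Mustela),(Musca,(Gulo,Bufo))).
From Oryzias up to that node: 4 branches. From Gulo up to the same node: 3 branches. Total: 4 + 3 = 7.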